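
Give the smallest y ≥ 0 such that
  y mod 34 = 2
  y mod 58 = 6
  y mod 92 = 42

44202

gcd(34, 58) = 2 and 2 | (6 − 2), so the pair is consistent; merging gives y ≡ 818 (mod 986), where 986 = lcm(34, 58).
gcd(986, 92) = 2 and 2 | (42 − 818), so the pair is consistent; merging gives y ≡ 44202 (mod 45356), where 45356 = lcm(986, 92).
The solution is unique modulo lcm(34, 58, 92) = 45356.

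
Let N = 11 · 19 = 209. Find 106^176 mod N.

Mod 11: 106 ≡ 7; by Fermat, exponent reduces to 176 mod 10 = 6; 7^6 ≡ 4 (mod 11).
Mod 19: 106 ≡ 11; by Fermat, exponent reduces to 176 mod 18 = 14; 11^14 ≡ 7 (mod 19).
Combine by CRT: x ≡ 4 (mod 11), x ≡ 7 (mod 19) ⇒ x ≡ 26 (mod 209).

26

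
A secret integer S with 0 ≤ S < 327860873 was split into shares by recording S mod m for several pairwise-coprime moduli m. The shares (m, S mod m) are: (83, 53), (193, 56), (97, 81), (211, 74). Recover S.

Combine the congruences pairwise.
From S ≡ 53 (mod 83) write S = 53 + 83t. Substituting into S ≡ 56 (mod 193) gives 83t ≡ 3 (mod 193), and since 83⁻¹ ≡ 100 (mod 193), t ≡ 107. Hence S ≡ 53 + 83·107 = 8934 (mod 16019).
From S ≡ 8934 (mod 16019) write S = 8934 + 16019t. Substituting into S ≡ 81 (mod 97) gives 16019t ≡ 71 (mod 97), and since 14⁻¹ ≡ 7 (mod 97), t ≡ 12. Hence S ≡ 8934 + 16019·12 = 201162 (mod 1553843).
From S ≡ 201162 (mod 1553843) write S = 201162 + 1553843t. Substituting into S ≡ 74 (mod 211) gives 1553843t ≡ 206 (mod 211), and since 39⁻¹ ≡ 92 (mod 211), t ≡ 173. Hence S ≡ 201162 + 1553843·173 = 269016001 (mod 327860873).

269016001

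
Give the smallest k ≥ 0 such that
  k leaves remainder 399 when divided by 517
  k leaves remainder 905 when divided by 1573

38657

Combine the congruences pairwise.
gcd(517, 1573) = 11 and 11 | (905 − 399), so the pair is consistent; merging gives k ≡ 38657 (mod 73931), where 73931 = lcm(517, 1573).
The solution is unique modulo lcm(517, 1573) = 73931.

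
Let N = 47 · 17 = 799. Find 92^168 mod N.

645

Mod 47: 92 ≡ 45; by Fermat, exponent reduces to 168 mod 46 = 30; 45^30 ≡ 34 (mod 47).
Mod 17: 92 ≡ 7; by Fermat, exponent reduces to 168 mod 16 = 8; 7^8 ≡ 16 (mod 17).
Combine by CRT: x ≡ 34 (mod 47), x ≡ 16 (mod 17) ⇒ x ≡ 645 (mod 799).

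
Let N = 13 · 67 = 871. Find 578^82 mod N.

Mod 13: 578 ≡ 6; by Fermat, exponent reduces to 82 mod 12 = 10; 6^10 ≡ 4 (mod 13).
Mod 67: 578 ≡ 42; by Fermat, exponent reduces to 82 mod 66 = 16; 42^16 ≡ 40 (mod 67).
Combine by CRT: x ≡ 4 (mod 13), x ≡ 40 (mod 67) ⇒ x ≡ 576 (mod 871).

576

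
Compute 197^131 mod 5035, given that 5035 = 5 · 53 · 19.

Mod 5: 197 ≡ 2; by Fermat, exponent reduces to 131 mod 4 = 3; 2^3 ≡ 3 (mod 5).
Mod 53: 197 ≡ 38; by Fermat, exponent reduces to 131 mod 52 = 27; 38^27 ≡ 38 (mod 53).
Mod 19: 197 ≡ 7; by Fermat, exponent reduces to 131 mod 18 = 5; 7^5 ≡ 11 (mod 19).
Combine by CRT: x ≡ 3 (mod 5), x ≡ 38 (mod 53), x ≡ 11 (mod 19) ⇒ x ≡ 2158 (mod 5035).

2158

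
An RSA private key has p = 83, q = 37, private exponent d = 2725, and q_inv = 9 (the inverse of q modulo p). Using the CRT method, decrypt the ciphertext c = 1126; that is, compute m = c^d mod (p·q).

752

d_p = d mod (p−1) = 2725 mod 82 = 19; d_q = d mod (q−1) = 25.
m₁ = c^(d_p) mod p: c ≡ 47 (mod 83), and 47^19 mod 83 = 5.
m₂ = c^(d_q) mod q: c ≡ 16 (mod 37), and 16^25 mod 37 = 12.
h = q_inv·(m₁ − m₂) mod p = 9·(5 − 12) mod 83 = 20.
m = m₂ + h·q = 12 + 20·37 = 752.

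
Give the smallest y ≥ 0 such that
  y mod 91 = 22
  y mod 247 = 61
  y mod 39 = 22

gcd(91, 247) = 13 and 13 | (61 − 22), so the pair is consistent; merging gives y ≡ 1296 (mod 1729), where 1729 = lcm(91, 247).
gcd(1729, 39) = 13 and 13 | (22 − 1296), so the pair is consistent; merging gives y ≡ 3025 (mod 5187), where 5187 = lcm(1729, 39).
The solution is unique modulo lcm(91, 247, 39) = 5187.

3025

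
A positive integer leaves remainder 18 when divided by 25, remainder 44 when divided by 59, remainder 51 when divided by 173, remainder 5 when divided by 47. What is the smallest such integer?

7785743

From m ≡ 18 (mod 25) write m = 18 + 25t. Substituting into m ≡ 44 (mod 59) gives 25t ≡ 26 (mod 59), and since 25⁻¹ ≡ 26 (mod 59), t ≡ 27. Hence m ≡ 18 + 25·27 = 693 (mod 1475).
From m ≡ 693 (mod 1475) write m = 693 + 1475t. Substituting into m ≡ 51 (mod 173) gives 1475t ≡ 50 (mod 173), and since 91⁻¹ ≡ 154 (mod 173), t ≡ 88. Hence m ≡ 693 + 1475·88 = 130493 (mod 255175).
From m ≡ 130493 (mod 255175) write m = 130493 + 255175t. Substituting into m ≡ 5 (mod 47) gives 255175t ≡ 31 (mod 47), and since 12⁻¹ ≡ 4 (mod 47), t ≡ 30. Hence m ≡ 130493 + 255175·30 = 7785743 (mod 11993225).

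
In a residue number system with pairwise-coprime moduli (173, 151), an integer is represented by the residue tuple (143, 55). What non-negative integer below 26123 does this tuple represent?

From x ≡ 143 (mod 173) write x = 143 + 173t. Substituting into x ≡ 55 (mod 151) gives 173t ≡ 63 (mod 151), and since 22⁻¹ ≡ 103 (mod 151), t ≡ 147. Hence x ≡ 143 + 173·147 = 25574 (mod 26123).

25574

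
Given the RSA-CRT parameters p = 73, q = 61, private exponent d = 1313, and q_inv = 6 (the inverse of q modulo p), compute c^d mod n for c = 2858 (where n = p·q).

1650

d_p = d mod (p−1) = 1313 mod 72 = 17; d_q = d mod (q−1) = 53.
m₁ = c^(d_p) mod p: c ≡ 11 (mod 73), and 11^17 mod 73 = 44.
m₂ = c^(d_q) mod q: c ≡ 52 (mod 61), and 52^53 mod 61 = 3.
h = q_inv·(m₁ − m₂) mod p = 6·(44 − 3) mod 73 = 27.
m = m₂ + h·q = 3 + 27·61 = 1650.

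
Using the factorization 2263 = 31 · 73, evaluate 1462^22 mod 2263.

Mod 31: 1462 ≡ 5; 5^22 ≡ 5 (mod 31).
Mod 73: 1462 ≡ 2; 2^22 ≡ 16 (mod 73).
Combine by CRT: x ≡ 5 (mod 31), x ≡ 16 (mod 73) ⇒ x ≡ 2206 (mod 2263).

2206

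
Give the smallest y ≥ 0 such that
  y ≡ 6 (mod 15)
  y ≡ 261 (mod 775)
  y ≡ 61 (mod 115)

gcd(15, 775) = 5 and 5 | (261 − 6), so the pair is consistent; merging gives y ≡ 261 (mod 2325), where 2325 = lcm(15, 775).
gcd(2325, 115) = 5 and 5 | (61 − 261), so the pair is consistent; merging gives y ≡ 35136 (mod 53475), where 53475 = lcm(2325, 115).
The solution is unique modulo lcm(15, 775, 115) = 53475.

35136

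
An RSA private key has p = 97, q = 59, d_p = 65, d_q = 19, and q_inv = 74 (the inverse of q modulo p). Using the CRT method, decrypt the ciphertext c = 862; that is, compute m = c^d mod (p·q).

3398

m₁ = c^(d_p) mod p: c ≡ 86 (mod 97), and 86^65 mod 97 = 3.
m₂ = c^(d_q) mod q: c ≡ 36 (mod 59), and 36^19 mod 59 = 35.
h = q_inv·(m₁ − m₂) mod p = 74·(3 − 35) mod 97 = 57.
m = m₂ + h·q = 35 + 57·59 = 3398.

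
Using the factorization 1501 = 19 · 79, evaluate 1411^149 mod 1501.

1244

Mod 19: 1411 ≡ 5; by Fermat, exponent reduces to 149 mod 18 = 5; 5^5 ≡ 9 (mod 19).
Mod 79: 1411 ≡ 68; by Fermat, exponent reduces to 149 mod 78 = 71; 68^71 ≡ 59 (mod 79).
Combine by CRT: x ≡ 9 (mod 19), x ≡ 59 (mod 79) ⇒ x ≡ 1244 (mod 1501).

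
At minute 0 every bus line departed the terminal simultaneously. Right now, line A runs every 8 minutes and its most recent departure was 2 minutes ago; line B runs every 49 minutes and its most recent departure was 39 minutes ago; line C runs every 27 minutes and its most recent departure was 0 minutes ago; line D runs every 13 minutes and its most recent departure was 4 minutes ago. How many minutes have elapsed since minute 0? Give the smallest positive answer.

76626

Combine the congruences pairwise.
From t ≡ 2 (mod 8) write t = 2 + 8s. Substituting into t ≡ 39 (mod 49) gives 8s ≡ 37 (mod 49), and since 8⁻¹ ≡ 43 (mod 49), s ≡ 23. Hence t ≡ 2 + 8·23 = 186 (mod 392).
From t ≡ 186 (mod 392) write t = 186 + 392s. Substituting into t ≡ 0 (mod 27) gives 392s ≡ 3 (mod 27), and since 14⁻¹ ≡ 2 (mod 27), s ≡ 6. Hence t ≡ 186 + 392·6 = 2538 (mod 10584).
From t ≡ 2538 (mod 10584) write t = 2538 + 10584s. Substituting into t ≡ 4 (mod 13) gives 10584s ≡ 1 (mod 13), and since 2⁻¹ ≡ 7 (mod 13), s ≡ 7. Hence t ≡ 2538 + 10584·7 = 76626 (mod 137592).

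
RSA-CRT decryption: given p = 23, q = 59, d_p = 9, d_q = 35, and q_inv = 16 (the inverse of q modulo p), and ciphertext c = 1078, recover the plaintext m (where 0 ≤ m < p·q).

m₁ = c^(d_p) mod p: c ≡ 20 (mod 23), and 20^9 mod 23 = 5.
m₂ = c^(d_q) mod q: c ≡ 16 (mod 59), and 16^35 mod 59 = 35.
h = q_inv·(m₁ − m₂) mod p = 16·(5 − 35) mod 23 = 3.
m = m₂ + h·q = 35 + 3·59 = 212.

212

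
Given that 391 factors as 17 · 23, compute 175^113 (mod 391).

260

Mod 17: 175 ≡ 5; by Fermat, exponent reduces to 113 mod 16 = 1; 5^1 ≡ 5 (mod 17).
Mod 23: 175 ≡ 14; by Fermat, exponent reduces to 113 mod 22 = 3; 14^3 ≡ 7 (mod 23).
Combine by CRT: x ≡ 5 (mod 17), x ≡ 7 (mod 23) ⇒ x ≡ 260 (mod 391).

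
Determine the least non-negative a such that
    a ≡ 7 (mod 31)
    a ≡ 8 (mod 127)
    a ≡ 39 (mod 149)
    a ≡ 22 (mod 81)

18891004

The moduli are pairwise coprime; N = 31·127·149·81 = 47515653.
N/31 = 1532763; 1532763 ≡ 30 (mod 31); 30·30 ≡ 1, so inverse 30.
N/127 = 374139; 374139 ≡ 124 (mod 127); 124·42 ≡ 1, so inverse 42.
N/149 = 318897; 318897 ≡ 37 (mod 149); 37·145 ≡ 1, so inverse 145.
N/81 = 586613; 586613 ≡ 11 (mod 81); 11·59 ≡ 1, so inverse 59.
a ≡ 7·1532763·30 + 8·374139·42 + 39·318897·145 + 22·586613·59 = 3012377143.
3012377143 mod 47515653 = 18891004.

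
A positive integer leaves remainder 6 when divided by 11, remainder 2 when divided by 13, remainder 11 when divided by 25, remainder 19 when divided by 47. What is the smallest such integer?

The moduli are pairwise coprime; N = 11·13·25·47 = 168025.
N/11 = 15275; 15275 ≡ 7 (mod 11); 7·8 ≡ 1, so inverse 8.
N/13 = 12925; 12925 ≡ 3 (mod 13); 3·9 ≡ 1, so inverse 9.
N/25 = 6721; 6721 ≡ 21 (mod 25); 21·6 ≡ 1, so inverse 6.
N/47 = 3575; 3575 ≡ 3 (mod 47); 3·16 ≡ 1, so inverse 16.
x ≡ 6·15275·8 + 2·12925·9 + 11·6721·6 + 19·3575·16 = 2496236.
2496236 mod 168025 = 143886.

143886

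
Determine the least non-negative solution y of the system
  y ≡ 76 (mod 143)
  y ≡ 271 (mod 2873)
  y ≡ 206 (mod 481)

652442

gcd(143, 2873) = 13 and 13 | (271 − 76), so the pair is consistent; merging gives y ≡ 20382 (mod 31603), where 31603 = lcm(143, 2873).
gcd(31603, 481) = 13 and 13 | (206 − 20382), so the pair is consistent; merging gives y ≡ 652442 (mod 1169311), where 1169311 = lcm(31603, 481).
The solution is unique modulo lcm(143, 2873, 481) = 1169311.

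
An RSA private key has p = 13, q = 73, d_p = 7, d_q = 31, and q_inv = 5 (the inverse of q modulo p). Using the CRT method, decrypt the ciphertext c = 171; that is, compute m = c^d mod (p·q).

m₁ = c^(d_p) mod p: c ≡ 2 (mod 13), and 2^7 mod 13 = 11.
m₂ = c^(d_q) mod q: c ≡ 25 (mod 73), and 25^31 mod 73 = 19.
h = q_inv·(m₁ − m₂) mod p = 5·(11 − 19) mod 13 = 12.
m = m₂ + h·q = 19 + 12·73 = 895.

895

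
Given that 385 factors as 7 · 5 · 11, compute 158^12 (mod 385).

Mod 7: 158 ≡ 4; since 6 | 12, by Fermat 4^12 ≡ 1 (mod 7).
Mod 5: 158 ≡ 3; since 4 | 12, by Fermat 3^12 ≡ 1 (mod 5).
Mod 11: 158 ≡ 4; by Fermat, exponent reduces to 12 mod 10 = 2; 4^2 ≡ 5 (mod 11).
Combine by CRT: x ≡ 1 (mod 7), x ≡ 1 (mod 5), x ≡ 5 (mod 11) ⇒ x ≡ 71 (mod 385).

71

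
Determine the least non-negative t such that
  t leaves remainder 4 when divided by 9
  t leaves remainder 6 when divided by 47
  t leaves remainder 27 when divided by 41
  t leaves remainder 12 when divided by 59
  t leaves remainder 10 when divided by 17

From t ≡ 4 (mod 9) write t = 4 + 9s. Substituting into t ≡ 6 (mod 47) gives 9s ≡ 2 (mod 47), and since 9⁻¹ ≡ 21 (mod 47), s ≡ 42. Hence t ≡ 4 + 9·42 = 382 (mod 423).
From t ≡ 382 (mod 423) write t = 382 + 423s. Substituting into t ≡ 27 (mod 41) gives 423s ≡ 14 (mod 41), and since 13⁻¹ ≡ 19 (mod 41), s ≡ 20. Hence t ≡ 382 + 423·20 = 8842 (mod 17343).
From t ≡ 8842 (mod 17343) write t = 8842 + 17343s. Substituting into t ≡ 12 (mod 59) gives 17343s ≡ 20 (mod 59), and since 56⁻¹ ≡ 39 (mod 59), s ≡ 13. Hence t ≡ 8842 + 17343·13 = 234301 (mod 1023237).
From t ≡ 234301 (mod 1023237) write t = 234301 + 1023237s. Substituting into t ≡ 10 (mod 17) gives 1023237s ≡ 3 (mod 17), and since 7⁻¹ ≡ 5 (mod 17), s ≡ 15. Hence t ≡ 234301 + 1023237·15 = 15582856 (mod 17395029).

15582856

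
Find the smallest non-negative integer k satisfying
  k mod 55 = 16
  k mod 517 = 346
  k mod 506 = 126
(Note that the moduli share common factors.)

108916

gcd(55, 517) = 11 and 11 | (346 − 16), so the pair is consistent; merging gives k ≡ 346 (mod 2585), where 2585 = lcm(55, 517).
gcd(2585, 506) = 11 and 11 | (126 − 346), so the pair is consistent; merging gives k ≡ 108916 (mod 118910), where 118910 = lcm(2585, 506).
The solution is unique modulo lcm(55, 517, 506) = 118910.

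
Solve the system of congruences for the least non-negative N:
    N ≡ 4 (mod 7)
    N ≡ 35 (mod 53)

From N ≡ 4 (mod 7) write N = 4 + 7t. Substituting into N ≡ 35 (mod 53) gives 7t ≡ 31 (mod 53), and since 7⁻¹ ≡ 38 (mod 53), t ≡ 12. Hence N ≡ 4 + 7·12 = 88 (mod 371).

88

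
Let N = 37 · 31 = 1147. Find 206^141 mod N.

Mod 37: 206 ≡ 21; by Fermat, exponent reduces to 141 mod 36 = 33; 21^33 ≡ 27 (mod 37).
Mod 31: 206 ≡ 20; by Fermat, exponent reduces to 141 mod 30 = 21; 20^21 ≡ 4 (mod 31).
Combine by CRT: x ≡ 27 (mod 37), x ≡ 4 (mod 31) ⇒ x ≡ 841 (mod 1147).

841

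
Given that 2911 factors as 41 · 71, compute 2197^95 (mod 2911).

1596

Mod 41: 2197 ≡ 24; by Fermat, exponent reduces to 95 mod 40 = 15; 24^15 ≡ 38 (mod 41).
Mod 71: 2197 ≡ 67; by Fermat, exponent reduces to 95 mod 70 = 25; 67^25 ≡ 34 (mod 71).
Combine by CRT: x ≡ 38 (mod 41), x ≡ 34 (mod 71) ⇒ x ≡ 1596 (mod 2911).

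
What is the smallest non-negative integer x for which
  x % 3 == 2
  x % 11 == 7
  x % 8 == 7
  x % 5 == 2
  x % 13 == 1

The moduli are pairwise coprime; N = 3·11·8·5·13 = 17160.
N/3 = 5720; 5720 ≡ 2 (mod 3); 2·2 ≡ 1, so inverse 2.
N/11 = 1560; 1560 ≡ 9 (mod 11); 9·5 ≡ 1, so inverse 5.
N/8 = 2145; 2145 ≡ 1 (mod 8), inverse 1.
N/5 = 3432; 3432 ≡ 2 (mod 5); 2·3 ≡ 1, so inverse 3.
N/13 = 1320; 1320 ≡ 7 (mod 13); 7·2 ≡ 1, so inverse 2.
x ≡ 2·5720·2 + 7·1560·5 + 7·2145·1 + 2·3432·3 + 1·1320·2 = 115727.
115727 mod 17160 = 12767.

12767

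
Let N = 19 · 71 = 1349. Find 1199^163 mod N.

Mod 19: 1199 ≡ 2; by Fermat, exponent reduces to 163 mod 18 = 1; 2^1 ≡ 2 (mod 19).
Mod 71: 1199 ≡ 63; by Fermat, exponent reduces to 163 mod 70 = 23; 63^23 ≡ 35 (mod 71).
Combine by CRT: x ≡ 2 (mod 19), x ≡ 35 (mod 71) ⇒ x ≡ 1313 (mod 1349).

1313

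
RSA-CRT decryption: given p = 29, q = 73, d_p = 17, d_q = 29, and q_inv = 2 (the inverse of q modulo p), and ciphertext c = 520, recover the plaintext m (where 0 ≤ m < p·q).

m₁ = c^(d_p) mod p: c ≡ 27 (mod 29), and 27^17 mod 29 = 8.
m₂ = c^(d_q) mod q: c ≡ 9 (mod 73), and 9^29 mod 73 = 65.
h = q_inv·(m₁ − m₂) mod p = 2·(8 − 65) mod 29 = 2.
m = m₂ + h·q = 65 + 2·73 = 211.

211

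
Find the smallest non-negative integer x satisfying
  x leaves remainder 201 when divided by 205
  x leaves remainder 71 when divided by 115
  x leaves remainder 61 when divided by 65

55961

gcd(205, 115) = 5 and 5 | (71 − 201), so the pair is consistent; merging gives x ≡ 4096 (mod 4715), where 4715 = lcm(205, 115).
gcd(4715, 65) = 5 and 5 | (61 − 4096), so the pair is consistent; merging gives x ≡ 55961 (mod 61295), where 61295 = lcm(4715, 65).
The solution is unique modulo lcm(205, 115, 65) = 61295.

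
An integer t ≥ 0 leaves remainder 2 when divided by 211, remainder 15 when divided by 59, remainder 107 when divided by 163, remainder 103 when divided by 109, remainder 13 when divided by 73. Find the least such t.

7158041439

The moduli are pairwise coprime; N = 211·59·163·109·73 = 16146240959.
N/211 = 76522469; 76522469 ≡ 154 (mod 211); 154·37 ≡ 1, so inverse 37.
N/59 = 273665101; 273665101 ≡ 32 (mod 59); 32·24 ≡ 1, so inverse 24.
N/163 = 99056693; 99056693 ≡ 126 (mod 163); 126·22 ≡ 1, so inverse 22.
N/109 = 148130651; 148130651 ≡ 87 (mod 109); 87·104 ≡ 1, so inverse 104.
N/73 = 221181383; 221181383 ≡ 70 (mod 73); 70·24 ≡ 1, so inverse 24.
t ≡ 2·76522469·37 + 15·273665101·24 + 107·99056693·22 + 103·148130651·104 + 13·221181383·24 = 1993145679396.
1993145679396 mod 16146240959 = 7158041439.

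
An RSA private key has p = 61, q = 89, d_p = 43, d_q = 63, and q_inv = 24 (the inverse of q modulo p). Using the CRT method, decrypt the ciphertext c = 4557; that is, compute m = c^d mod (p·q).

m₁ = c^(d_p) mod p: c ≡ 43 (mod 61), and 43^43 mod 61 = 7.
m₂ = c^(d_q) mod q: c ≡ 18 (mod 89), and 18^63 mod 89 = 53.
h = q_inv·(m₁ − m₂) mod p = 24·(7 − 53) mod 61 = 55.
m = m₂ + h·q = 53 + 55·89 = 4948.

4948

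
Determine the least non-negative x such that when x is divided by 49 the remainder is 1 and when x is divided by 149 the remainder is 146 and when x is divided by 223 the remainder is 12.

From x ≡ 1 (mod 49) write x = 1 + 49t. Substituting into x ≡ 146 (mod 149) gives 49t ≡ 145 (mod 149), and since 49⁻¹ ≡ 73 (mod 149), t ≡ 6. Hence x ≡ 1 + 49·6 = 295 (mod 7301).
From x ≡ 295 (mod 7301) write x = 295 + 7301t. Substituting into x ≡ 12 (mod 223) gives 7301t ≡ 163 (mod 223), and since 165⁻¹ ≡ 173 (mod 223), t ≡ 101. Hence x ≡ 295 + 7301·101 = 737696 (mod 1628123).

737696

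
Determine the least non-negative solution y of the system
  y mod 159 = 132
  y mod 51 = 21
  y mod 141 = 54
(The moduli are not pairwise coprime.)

41790

gcd(159, 51) = 3 and 3 | (21 − 132), so the pair is consistent; merging gives y ≡ 1245 (mod 2703), where 2703 = lcm(159, 51).
gcd(2703, 141) = 3 and 3 | (54 − 1245), so the pair is consistent; merging gives y ≡ 41790 (mod 127041), where 127041 = lcm(2703, 141).
The solution is unique modulo lcm(159, 51, 141) = 127041.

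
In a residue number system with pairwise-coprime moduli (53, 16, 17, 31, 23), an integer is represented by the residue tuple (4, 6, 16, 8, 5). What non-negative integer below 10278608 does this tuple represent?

6534374

The moduli are pairwise coprime; N = 53·16·17·31·23 = 10278608.
N/53 = 193936; 193936 ≡ 9 (mod 53); 9·6 ≡ 1, so inverse 6.
N/16 = 642413; 642413 ≡ 13 (mod 16); 13·5 ≡ 1, so inverse 5.
N/17 = 604624; 604624 ≡ 2 (mod 17); 2·9 ≡ 1, so inverse 9.
N/31 = 331568; 331568 ≡ 23 (mod 31); 23·27 ≡ 1, so inverse 27.
N/23 = 446896; 446896 ≡ 6 (mod 23); 6·4 ≡ 1, so inverse 4.
x ≡ 4·193936·6 + 6·642413·5 + 16·604624·9 + 8·331568·27 + 5·446896·4 = 191549318.
191549318 mod 10278608 = 6534374.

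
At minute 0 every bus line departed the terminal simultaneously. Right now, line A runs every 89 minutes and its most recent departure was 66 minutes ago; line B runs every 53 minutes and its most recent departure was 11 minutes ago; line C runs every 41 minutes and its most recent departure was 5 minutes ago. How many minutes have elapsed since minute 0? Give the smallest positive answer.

The moduli are pairwise coprime; N = 89·53·41 = 193397.
N/89 = 2173; 2173 ≡ 37 (mod 89); 37·77 ≡ 1, so inverse 77.
N/53 = 3649; 3649 ≡ 45 (mod 53); 45·33 ≡ 1, so inverse 33.
N/41 = 4717; 4717 ≡ 2 (mod 41); 2·21 ≡ 1, so inverse 21.
t ≡ 66·2173·77 + 11·3649·33 + 5·4717·21 = 12863058.
12863058 mod 193397 = 98856.

98856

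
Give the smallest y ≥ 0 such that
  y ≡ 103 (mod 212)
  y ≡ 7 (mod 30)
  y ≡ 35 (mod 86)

gcd(212, 30) = 2 and 2 | (7 − 103), so the pair is consistent; merging gives y ≡ 2647 (mod 3180), where 3180 = lcm(212, 30).
gcd(3180, 86) = 2 and 2 | (35 − 2647), so the pair is consistent; merging gives y ≡ 53527 (mod 136740), where 136740 = lcm(3180, 86).
The solution is unique modulo lcm(212, 30, 86) = 136740.

53527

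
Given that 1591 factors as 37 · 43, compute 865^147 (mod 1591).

1375

Mod 37: 865 ≡ 14; by Fermat, exponent reduces to 147 mod 36 = 3; 14^3 ≡ 6 (mod 37).
Mod 43: 865 ≡ 5; by Fermat, exponent reduces to 147 mod 42 = 21; 5^21 ≡ 42 (mod 43).
Combine by CRT: x ≡ 6 (mod 37), x ≡ 42 (mod 43) ⇒ x ≡ 1375 (mod 1591).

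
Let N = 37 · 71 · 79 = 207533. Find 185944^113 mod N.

Mod 37: 185944 ≡ 19; by Fermat, exponent reduces to 113 mod 36 = 5; 19^5 ≡ 22 (mod 37).
Mod 71: 185944 ≡ 66; by Fermat, exponent reduces to 113 mod 70 = 43; 66^43 ≡ 17 (mod 71).
Mod 79: 185944 ≡ 57; by Fermat, exponent reduces to 113 mod 78 = 35; 57^35 ≡ 15 (mod 79).
Combine by CRT: x ≡ 22 (mod 37), x ≡ 17 (mod 71), x ≡ 15 (mod 79) ⇒ x ≡ 46309 (mod 207533).

46309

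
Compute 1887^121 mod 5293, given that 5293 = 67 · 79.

Mod 67: 1887 ≡ 11; by Fermat, exponent reduces to 121 mod 66 = 55; 11^55 ≡ 38 (mod 67).
Mod 79: 1887 ≡ 70; by Fermat, exponent reduces to 121 mod 78 = 43; 70^43 ≡ 75 (mod 79).
Combine by CRT: x ≡ 38 (mod 67), x ≡ 75 (mod 79) ⇒ x ≡ 2919 (mod 5293).

2919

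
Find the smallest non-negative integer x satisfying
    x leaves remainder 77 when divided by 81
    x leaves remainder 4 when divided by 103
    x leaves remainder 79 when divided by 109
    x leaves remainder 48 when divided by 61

From x ≡ 77 (mod 81) write x = 77 + 81t. Substituting into x ≡ 4 (mod 103) gives 81t ≡ 30 (mod 103), and since 81⁻¹ ≡ 14 (mod 103), t ≡ 8. Hence x ≡ 77 + 81·8 = 725 (mod 8343).
From x ≡ 725 (mod 8343) write x = 725 + 8343t. Substituting into x ≡ 79 (mod 109) gives 8343t ≡ 8 (mod 109), and since 59⁻¹ ≡ 85 (mod 109), t ≡ 26. Hence x ≡ 725 + 8343·26 = 217643 (mod 909387).
From x ≡ 217643 (mod 909387) write x = 217643 + 909387t. Substituting into x ≡ 48 (mod 61) gives 909387t ≡ 53 (mod 61), and since 60⁻¹ ≡ 60 (mod 61), t ≡ 8. Hence x ≡ 217643 + 909387·8 = 7492739 (mod 55472607).

7492739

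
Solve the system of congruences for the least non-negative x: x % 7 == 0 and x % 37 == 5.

42

From x ≡ 0 (mod 7) write x = 0 + 7t. Substituting into x ≡ 5 (mod 37) gives 7t ≡ 5 (mod 37), and since 7⁻¹ ≡ 16 (mod 37), t ≡ 6. Hence x ≡ 0 + 7·6 = 42 (mod 259).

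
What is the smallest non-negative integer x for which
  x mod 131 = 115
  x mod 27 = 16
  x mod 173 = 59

257137

From x ≡ 115 (mod 131) write x = 115 + 131t. Substituting into x ≡ 16 (mod 27) gives 131t ≡ 9 (mod 27), and since 23⁻¹ ≡ 20 (mod 27), t ≡ 18. Hence x ≡ 115 + 131·18 = 2473 (mod 3537).
From x ≡ 2473 (mod 3537) write x = 2473 + 3537t. Substituting into x ≡ 59 (mod 173) gives 3537t ≡ 8 (mod 173), and since 77⁻¹ ≡ 9 (mod 173), t ≡ 72. Hence x ≡ 2473 + 3537·72 = 257137 (mod 611901).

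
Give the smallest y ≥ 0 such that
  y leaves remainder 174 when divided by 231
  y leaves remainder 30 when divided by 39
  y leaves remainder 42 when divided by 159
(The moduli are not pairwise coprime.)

gcd(231, 39) = 3 and 3 | (30 − 174), so the pair is consistent; merging gives y ≡ 2253 (mod 3003), where 3003 = lcm(231, 39).
gcd(3003, 159) = 3 and 3 | (42 − 2253), so the pair is consistent; merging gives y ≡ 26277 (mod 159159), where 159159 = lcm(3003, 159).
The solution is unique modulo lcm(231, 39, 159) = 159159.

26277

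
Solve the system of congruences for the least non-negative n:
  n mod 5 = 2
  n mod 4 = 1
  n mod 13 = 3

237

The moduli are pairwise coprime; M = 5·4·13 = 260.
M/5 = 52; 52 ≡ 2 (mod 5); 2·3 ≡ 1, so inverse 3.
M/4 = 65; 65 ≡ 1 (mod 4), inverse 1.
M/13 = 20; 20 ≡ 7 (mod 13); 7·2 ≡ 1, so inverse 2.
n ≡ 2·52·3 + 1·65·1 + 3·20·2 = 497.
497 mod 260 = 237.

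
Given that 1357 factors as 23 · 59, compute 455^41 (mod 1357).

Mod 23: 455 ≡ 18; by Fermat, exponent reduces to 41 mod 22 = 19; 18^19 ≡ 16 (mod 23).
Mod 59: 455 ≡ 42; 42^41 ≡ 13 (mod 59).
Combine by CRT: x ≡ 16 (mod 23), x ≡ 13 (mod 59) ⇒ x ≡ 131 (mod 1357).

131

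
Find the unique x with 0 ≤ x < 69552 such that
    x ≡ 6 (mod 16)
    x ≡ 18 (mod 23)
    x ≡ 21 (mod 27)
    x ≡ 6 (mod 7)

51078

The moduli are pairwise coprime; N = 16·23·27·7 = 69552.
N/16 = 4347; 4347 ≡ 11 (mod 16); 11·3 ≡ 1, so inverse 3.
N/23 = 3024; 3024 ≡ 11 (mod 23); 11·21 ≡ 1, so inverse 21.
N/27 = 2576; 2576 ≡ 11 (mod 27); 11·5 ≡ 1, so inverse 5.
N/7 = 9936; 9936 ≡ 3 (mod 7); 3·5 ≡ 1, so inverse 5.
x ≡ 6·4347·3 + 18·3024·21 + 21·2576·5 + 6·9936·5 = 1789878.
1789878 mod 69552 = 51078.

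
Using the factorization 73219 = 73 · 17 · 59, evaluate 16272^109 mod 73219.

54684

Mod 73: 16272 ≡ 66; by Fermat, exponent reduces to 109 mod 72 = 37; 66^37 ≡ 7 (mod 73).
Mod 17: 16272 ≡ 3; by Fermat, exponent reduces to 109 mod 16 = 13; 3^13 ≡ 12 (mod 17).
Mod 59: 16272 ≡ 47; by Fermat, exponent reduces to 109 mod 58 = 51; 47^51 ≡ 50 (mod 59).
Combine by CRT: x ≡ 7 (mod 73), x ≡ 12 (mod 17), x ≡ 50 (mod 59) ⇒ x ≡ 54684 (mod 73219).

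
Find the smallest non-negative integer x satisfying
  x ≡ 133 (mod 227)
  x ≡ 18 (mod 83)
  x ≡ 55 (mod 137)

1490615

Combine the congruences pairwise.
From x ≡ 133 (mod 227) write x = 133 + 227t. Substituting into x ≡ 18 (mod 83) gives 227t ≡ 51 (mod 83), and since 61⁻¹ ≡ 49 (mod 83), t ≡ 9. Hence x ≡ 133 + 227·9 = 2176 (mod 18841).
From x ≡ 2176 (mod 18841) write x = 2176 + 18841t. Substituting into x ≡ 55 (mod 137) gives 18841t ≡ 71 (mod 137), and since 72⁻¹ ≡ 59 (mod 137), t ≡ 79. Hence x ≡ 2176 + 18841·79 = 1490615 (mod 2581217).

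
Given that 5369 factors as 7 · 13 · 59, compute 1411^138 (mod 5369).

3704

Mod 7: 1411 ≡ 4; since 6 | 138, by Fermat 4^138 ≡ 1 (mod 7).
Mod 13: 1411 ≡ 7; by Fermat, exponent reduces to 138 mod 12 = 6; 7^6 ≡ 12 (mod 13).
Mod 59: 1411 ≡ 54; by Fermat, exponent reduces to 138 mod 58 = 22; 54^22 ≡ 46 (mod 59).
Combine by CRT: x ≡ 1 (mod 7), x ≡ 12 (mod 13), x ≡ 46 (mod 59) ⇒ x ≡ 3704 (mod 5369).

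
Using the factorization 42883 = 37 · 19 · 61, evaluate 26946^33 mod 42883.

39702

Mod 37: 26946 ≡ 10; 10^33 ≡ 1 (mod 37).
Mod 19: 26946 ≡ 4; by Fermat, exponent reduces to 33 mod 18 = 15; 4^15 ≡ 11 (mod 19).
Mod 61: 26946 ≡ 45; 45^33 ≡ 52 (mod 61).
Combine by CRT: x ≡ 1 (mod 37), x ≡ 11 (mod 19), x ≡ 52 (mod 61) ⇒ x ≡ 39702 (mod 42883).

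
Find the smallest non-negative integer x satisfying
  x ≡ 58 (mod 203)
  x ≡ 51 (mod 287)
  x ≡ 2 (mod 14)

4930

Combine the congruences pairwise.
gcd(203, 287) = 7 and 7 | (51 − 58), so the pair is consistent; merging gives x ≡ 4930 (mod 8323), where 8323 = lcm(203, 287).
gcd(8323, 14) = 7 and 7 | (2 − 4930), so the pair is consistent; merging gives x ≡ 4930 (mod 16646), where 16646 = lcm(8323, 14).
The solution is unique modulo lcm(203, 287, 14) = 16646.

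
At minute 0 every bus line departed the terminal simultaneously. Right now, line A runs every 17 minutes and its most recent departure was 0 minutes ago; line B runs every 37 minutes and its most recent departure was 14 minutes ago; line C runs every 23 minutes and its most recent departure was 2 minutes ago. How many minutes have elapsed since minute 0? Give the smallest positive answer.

The moduli are pairwise coprime; N = 17·37·23 = 14467.
N/17 = 851; 851 ≡ 1 (mod 17), inverse 1.
N/37 = 391; 391 ≡ 21 (mod 37); 21·30 ≡ 1, so inverse 30.
N/23 = 629; 629 ≡ 8 (mod 23); 8·3 ≡ 1, so inverse 3.
t ≡ 0·851·1 + 14·391·30 + 2·629·3 = 167994.
167994 mod 14467 = 8857.

8857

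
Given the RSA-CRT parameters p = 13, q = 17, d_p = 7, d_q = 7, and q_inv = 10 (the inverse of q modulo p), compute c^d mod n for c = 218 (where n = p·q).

m₁ = c^(d_p) mod p: c ≡ 10 (mod 13), and 10^7 mod 13 = 10.
m₂ = c^(d_q) mod q: c ≡ 14 (mod 17), and 14^7 mod 17 = 6.
h = q_inv·(m₁ − m₂) mod p = 10·(10 − 6) mod 13 = 1.
m = m₂ + h·q = 6 + 1·17 = 23.

23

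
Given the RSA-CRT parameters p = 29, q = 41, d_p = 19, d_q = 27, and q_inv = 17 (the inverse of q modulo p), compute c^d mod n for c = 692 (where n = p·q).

513

m₁ = c^(d_p) mod p: c ≡ 25 (mod 29), and 25^19 mod 29 = 20.
m₂ = c^(d_q) mod q: c ≡ 36 (mod 41), and 36^27 mod 41 = 21.
h = q_inv·(m₁ − m₂) mod p = 17·(20 − 21) mod 29 = 12.
m = m₂ + h·q = 21 + 12·41 = 513.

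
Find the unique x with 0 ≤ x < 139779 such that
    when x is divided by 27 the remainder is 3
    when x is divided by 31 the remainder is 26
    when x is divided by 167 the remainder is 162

The moduli are pairwise coprime; N = 27·31·167 = 139779.
N/27 = 5177; 5177 ≡ 20 (mod 27); 20·23 ≡ 1, so inverse 23.
N/31 = 4509; 4509 ≡ 14 (mod 31); 14·20 ≡ 1, so inverse 20.
N/167 = 837; 837 ≡ 2 (mod 167); 2·84 ≡ 1, so inverse 84.
x ≡ 3·5177·23 + 26·4509·20 + 162·837·84 = 14091789.
14091789 mod 139779 = 113889.

113889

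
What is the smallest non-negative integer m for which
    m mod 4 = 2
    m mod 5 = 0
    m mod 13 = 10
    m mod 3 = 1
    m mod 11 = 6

From m ≡ 2 (mod 4) write m = 2 + 4t. Substituting into m ≡ 0 (mod 5) gives 4t ≡ 3 (mod 5), and since 4⁻¹ ≡ 4 (mod 5), t ≡ 2. Hence m ≡ 2 + 4·2 = 10 (mod 20).
From m ≡ 10 (mod 20) write m = 10 + 20t. Substituting into m ≡ 10 (mod 13) gives 20t ≡ 0 (mod 13), and since 7⁻¹ ≡ 2 (mod 13), t ≡ 0. Hence m ≡ 10 + 20·0 = 10 (mod 260).
From m ≡ 10 (mod 260) write m = 10 + 260t. Substituting into m ≡ 1 (mod 3) gives 260t ≡ 0 (mod 3), and since 2⁻¹ ≡ 2 (mod 3), t ≡ 0. Hence m ≡ 10 + 260·0 = 10 (mod 780).
From m ≡ 10 (mod 780) write m = 10 + 780t. Substituting into m ≡ 6 (mod 11) gives 780t ≡ 7 (mod 11), and since 10⁻¹ ≡ 10 (mod 11), t ≡ 4. Hence m ≡ 10 + 780·4 = 3130 (mod 8580).

3130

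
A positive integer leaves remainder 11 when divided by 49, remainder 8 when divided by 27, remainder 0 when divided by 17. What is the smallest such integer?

The moduli are pairwise coprime; N = 49·27·17 = 22491.
N/49 = 459; 459 ≡ 18 (mod 49); 18·30 ≡ 1, so inverse 30.
N/27 = 833; 833 ≡ 23 (mod 27); 23·20 ≡ 1, so inverse 20.
N/17 = 1323; 1323 ≡ 14 (mod 17); 14·11 ≡ 1, so inverse 11.
a ≡ 11·459·30 + 8·833·20 + 0·1323·11 = 284750.
284750 mod 22491 = 14858.

14858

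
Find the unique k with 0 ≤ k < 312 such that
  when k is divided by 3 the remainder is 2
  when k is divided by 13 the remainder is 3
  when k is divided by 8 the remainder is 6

302

From k ≡ 2 (mod 3) write k = 2 + 3t. Substituting into k ≡ 3 (mod 13) gives 3t ≡ 1 (mod 13), and since 3⁻¹ ≡ 9 (mod 13), t ≡ 9. Hence k ≡ 2 + 3·9 = 29 (mod 39).
From k ≡ 29 (mod 39) write k = 29 + 39t. Substituting into k ≡ 6 (mod 8) gives 39t ≡ 1 (mod 8), and since 7⁻¹ ≡ 7 (mod 8), t ≡ 7. Hence k ≡ 29 + 39·7 = 302 (mod 312).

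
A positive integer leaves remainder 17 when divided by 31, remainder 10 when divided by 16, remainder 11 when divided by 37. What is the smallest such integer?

16106

From t ≡ 17 (mod 31) write t = 17 + 31s. Substituting into t ≡ 10 (mod 16) gives 31s ≡ 9 (mod 16), and since 15⁻¹ ≡ 15 (mod 16), s ≡ 7. Hence t ≡ 17 + 31·7 = 234 (mod 496).
From t ≡ 234 (mod 496) write t = 234 + 496s. Substituting into t ≡ 11 (mod 37) gives 496s ≡ 36 (mod 37), and since 15⁻¹ ≡ 5 (mod 37), s ≡ 32. Hence t ≡ 234 + 496·32 = 16106 (mod 18352).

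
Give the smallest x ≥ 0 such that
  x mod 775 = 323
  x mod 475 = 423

Combine the congruences pairwise.
gcd(775, 475) = 25 and 25 | (423 − 323), so the pair is consistent; merging gives x ≡ 10398 (mod 14725), where 14725 = lcm(775, 475).
The solution is unique modulo lcm(775, 475) = 14725.

10398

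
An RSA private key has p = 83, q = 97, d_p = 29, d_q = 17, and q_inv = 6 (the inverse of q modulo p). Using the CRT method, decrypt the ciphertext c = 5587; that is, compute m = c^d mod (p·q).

1947

m₁ = c^(d_p) mod p: c ≡ 26 (mod 83), and 26^29 mod 83 = 38.
m₂ = c^(d_q) mod q: c ≡ 58 (mod 97), and 58^17 mod 97 = 7.
h = q_inv·(m₁ − m₂) mod p = 6·(38 − 7) mod 83 = 20.
m = m₂ + h·q = 7 + 20·97 = 1947.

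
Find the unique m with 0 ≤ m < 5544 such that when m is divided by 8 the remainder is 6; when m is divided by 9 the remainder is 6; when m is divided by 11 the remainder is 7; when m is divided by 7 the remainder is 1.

4110

The moduli are pairwise coprime; N = 8·9·11·7 = 5544.
N/8 = 693; 693 ≡ 5 (mod 8); 5·5 ≡ 1, so inverse 5.
N/9 = 616; 616 ≡ 4 (mod 9); 4·7 ≡ 1, so inverse 7.
N/11 = 504; 504 ≡ 9 (mod 11); 9·5 ≡ 1, so inverse 5.
N/7 = 792; 792 ≡ 1 (mod 7), inverse 1.
m ≡ 6·693·5 + 6·616·7 + 7·504·5 + 1·792·1 = 65094.
65094 mod 5544 = 4110.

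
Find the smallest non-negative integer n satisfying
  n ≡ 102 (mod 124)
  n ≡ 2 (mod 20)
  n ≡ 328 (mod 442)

25522

gcd(124, 20) = 4 and 4 | (2 − 102), so the pair is consistent; merging gives n ≡ 102 (mod 620), where 620 = lcm(124, 20).
gcd(620, 442) = 2 and 2 | (328 − 102), so the pair is consistent; merging gives n ≡ 25522 (mod 137020), where 137020 = lcm(620, 442).
The solution is unique modulo lcm(124, 20, 442) = 137020.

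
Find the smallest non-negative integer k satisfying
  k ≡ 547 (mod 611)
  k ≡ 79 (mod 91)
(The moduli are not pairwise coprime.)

2991

gcd(611, 91) = 13 and 13 | (79 − 547), so the pair is consistent; merging gives k ≡ 2991 (mod 4277), where 4277 = lcm(611, 91).
The solution is unique modulo lcm(611, 91) = 4277.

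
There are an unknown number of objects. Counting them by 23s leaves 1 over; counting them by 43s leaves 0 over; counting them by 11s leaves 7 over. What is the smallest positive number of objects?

645

The moduli are pairwise coprime; M = 23·43·11 = 10879.
M/23 = 473; 473 ≡ 13 (mod 23); 13·16 ≡ 1, so inverse 16.
M/43 = 253; 253 ≡ 38 (mod 43); 38·17 ≡ 1, so inverse 17.
M/11 = 989; 989 ≡ 10 (mod 11); 10·10 ≡ 1, so inverse 10.
N ≡ 1·473·16 + 0·253·17 + 7·989·10 = 76798.
76798 mod 10879 = 645.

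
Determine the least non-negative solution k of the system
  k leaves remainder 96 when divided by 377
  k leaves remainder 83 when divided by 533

9144

gcd(377, 533) = 13 and 13 | (83 − 96), so the pair is consistent; merging gives k ≡ 9144 (mod 15457), where 15457 = lcm(377, 533).
The solution is unique modulo lcm(377, 533) = 15457.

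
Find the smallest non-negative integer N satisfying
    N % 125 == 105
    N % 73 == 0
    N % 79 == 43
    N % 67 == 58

1880480

Combine the congruences pairwise.
From N ≡ 105 (mod 125) write N = 105 + 125t. Substituting into N ≡ 0 (mod 73) gives 125t ≡ 41 (mod 73), and since 52⁻¹ ≡ 66 (mod 73), t ≡ 5. Hence N ≡ 105 + 125·5 = 730 (mod 9125).
From N ≡ 730 (mod 9125) write N = 730 + 9125t. Substituting into N ≡ 43 (mod 79) gives 9125t ≡ 24 (mod 79), and since 40⁻¹ ≡ 2 (mod 79), t ≡ 48. Hence N ≡ 730 + 9125·48 = 438730 (mod 720875).
From N ≡ 438730 (mod 720875) write N = 438730 + 720875t. Substituting into N ≡ 58 (mod 67) gives 720875t ≡ 44 (mod 67), and since 22⁻¹ ≡ 64 (mod 67), t ≡ 2. Hence N ≡ 438730 + 720875·2 = 1880480 (mod 48298625).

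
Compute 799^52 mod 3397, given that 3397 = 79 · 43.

Mod 79: 799 ≡ 9; 9^52 ≡ 23 (mod 79).
Mod 43: 799 ≡ 25; by Fermat, exponent reduces to 52 mod 42 = 10; 25^10 ≡ 17 (mod 43).
Combine by CRT: x ≡ 23 (mod 79), x ≡ 17 (mod 43) ⇒ x ≡ 576 (mod 3397).

576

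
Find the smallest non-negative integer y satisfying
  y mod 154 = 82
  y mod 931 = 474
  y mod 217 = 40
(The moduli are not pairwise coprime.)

173640

Combine the congruences pairwise.
gcd(154, 931) = 7 and 7 | (474 − 82), so the pair is consistent; merging gives y ≡ 9784 (mod 20482), where 20482 = lcm(154, 931).
gcd(20482, 217) = 7 and 7 | (40 − 9784), so the pair is consistent; merging gives y ≡ 173640 (mod 634942), where 634942 = lcm(20482, 217).
The solution is unique modulo lcm(154, 931, 217) = 634942.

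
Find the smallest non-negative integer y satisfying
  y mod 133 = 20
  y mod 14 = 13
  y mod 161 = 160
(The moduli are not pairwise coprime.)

Combine the congruences pairwise.
gcd(133, 14) = 7 and 7 | (13 − 20), so the pair is consistent; merging gives y ≡ 153 (mod 266), where 266 = lcm(133, 14).
gcd(266, 161) = 7 and 7 | (160 − 153), so the pair is consistent; merging gives y ≡ 5473 (mod 6118), where 6118 = lcm(266, 161).
The solution is unique modulo lcm(133, 14, 161) = 6118.

5473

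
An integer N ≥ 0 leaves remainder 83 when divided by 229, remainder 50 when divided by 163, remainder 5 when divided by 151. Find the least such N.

The moduli are pairwise coprime; M = 229·163·151 = 5636377.
M/229 = 24613; 24613 ≡ 110 (mod 229); 110·127 ≡ 1, so inverse 127.
M/163 = 34579; 34579 ≡ 23 (mod 163); 23·78 ≡ 1, so inverse 78.
M/151 = 37327; 37327 ≡ 30 (mod 151); 30·146 ≡ 1, so inverse 146.
N ≡ 83·24613·127 + 50·34579·78 + 5·37327·146 = 421552443.
421552443 mod 5636377 = 4460545.

4460545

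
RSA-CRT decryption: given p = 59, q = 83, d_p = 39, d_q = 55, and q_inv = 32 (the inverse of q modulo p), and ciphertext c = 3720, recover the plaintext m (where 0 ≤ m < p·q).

344

m₁ = c^(d_p) mod p: c ≡ 3 (mod 59), and 3^39 mod 59 = 49.
m₂ = c^(d_q) mod q: c ≡ 68 (mod 83), and 68^55 mod 83 = 12.
h = q_inv·(m₁ − m₂) mod p = 32·(49 − 12) mod 59 = 4.
m = m₂ + h·q = 12 + 4·83 = 344.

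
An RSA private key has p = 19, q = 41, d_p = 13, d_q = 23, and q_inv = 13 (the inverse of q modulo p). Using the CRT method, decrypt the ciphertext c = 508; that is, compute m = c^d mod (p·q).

78

m₁ = c^(d_p) mod p: c ≡ 14 (mod 19), and 14^13 mod 19 = 2.
m₂ = c^(d_q) mod q: c ≡ 16 (mod 41), and 16^23 mod 41 = 37.
h = q_inv·(m₁ − m₂) mod p = 13·(2 − 37) mod 19 = 1.
m = m₂ + h·q = 37 + 1·41 = 78.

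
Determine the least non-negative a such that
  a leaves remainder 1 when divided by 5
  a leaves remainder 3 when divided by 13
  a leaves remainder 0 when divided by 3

The moduli are pairwise coprime; N = 5·13·3 = 195.
N/5 = 39; 39 ≡ 4 (mod 5); 4·4 ≡ 1, so inverse 4.
N/13 = 15; 15 ≡ 2 (mod 13); 2·7 ≡ 1, so inverse 7.
N/3 = 65; 65 ≡ 2 (mod 3); 2·2 ≡ 1, so inverse 2.
a ≡ 1·39·4 + 3·15·7 + 0·65·2 = 471.
471 mod 195 = 81.

81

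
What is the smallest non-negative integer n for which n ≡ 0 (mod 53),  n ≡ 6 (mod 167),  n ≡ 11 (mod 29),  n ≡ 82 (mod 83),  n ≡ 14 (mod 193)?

The moduli are pairwise coprime; M = 53·167·29·83·193 = 4111740901.
M/53 = 77580017; 77580017 ≡ 48 (mod 53); 48·21 ≡ 1, so inverse 21.
M/167 = 24621203; 24621203 ≡ 59 (mod 167); 59·17 ≡ 1, so inverse 17.
M/29 = 141784169; 141784169 ≡ 8 (mod 29); 8·11 ≡ 1, so inverse 11.
M/83 = 49539047; 49539047 ≡ 82 (mod 83); 82·82 ≡ 1, so inverse 82.
M/193 = 21304357; 21304357 ≡ 52 (mod 193); 52·26 ≡ 1, so inverse 26.
n ≡ 0·77580017·21 + 6·24621203·17 + 11·141784169·11 + 82·49539047·82 + 14·21304357·26 = 360522585131.
360522585131 mod 4111740901 = 2801126744.

2801126744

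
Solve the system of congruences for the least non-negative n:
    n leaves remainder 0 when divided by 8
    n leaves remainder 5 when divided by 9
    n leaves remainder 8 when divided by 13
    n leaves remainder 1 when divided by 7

2192

From n ≡ 0 (mod 8) write n = 0 + 8t. Substituting into n ≡ 5 (mod 9) gives 8t ≡ 5 (mod 9), and since 8⁻¹ ≡ 8 (mod 9), t ≡ 4. Hence n ≡ 0 + 8·4 = 32 (mod 72).
From n ≡ 32 (mod 72) write n = 32 + 72t. Substituting into n ≡ 8 (mod 13) gives 72t ≡ 2 (mod 13), and since 7⁻¹ ≡ 2 (mod 13), t ≡ 4. Hence n ≡ 32 + 72·4 = 320 (mod 936).
From n ≡ 320 (mod 936) write n = 320 + 936t. Substituting into n ≡ 1 (mod 7) gives 936t ≡ 3 (mod 7), and since 5⁻¹ ≡ 3 (mod 7), t ≡ 2. Hence n ≡ 320 + 936·2 = 2192 (mod 6552).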